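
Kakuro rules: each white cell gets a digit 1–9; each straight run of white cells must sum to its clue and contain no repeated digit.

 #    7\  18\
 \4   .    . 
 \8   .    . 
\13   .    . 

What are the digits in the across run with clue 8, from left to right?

4 in 2 cells must be {1,3}; 7 in 3 cells must be {1,2,4}.
The 4 across and the 7 down share only 1, so R1C1 = 1.
R1C2 = 4 − 1 = 3 completes the 4 across.
Given what's placed, R2C1 must be 2 to fit the 8 across and 7 down.
R2C2 = 8 − 2 = 6 completes the 8 across.
R3C1 = 7 − 3 = 4 completes the 7 down.
R3C2 = 13 − 4 = 9 completes the 13 across.

2 6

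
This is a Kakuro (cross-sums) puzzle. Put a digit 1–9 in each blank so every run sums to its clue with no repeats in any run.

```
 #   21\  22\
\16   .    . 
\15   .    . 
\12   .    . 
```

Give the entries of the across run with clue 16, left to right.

16 in 2 cells must be {7,9}.
Nothing is forced directly, so branch on R1C1, whose candidates are 7 or 9. If R1C1 = 9: that forces R1C2 = 7, R3C2 = 9, R2C2 = 6, after which R3C1 would have to be in {3} for the 12 across but in {4,5,7,8} for the 21 down — contradiction. So R1C1 = 7.
R1C2 = 16 − 7 = 9 completes the 16 across.
Nothing is forced directly, so branch on R2C1, whose candidates are 6 or 8 or 9. If R2C1 = 6: then R2C2 would have to be in {9} for the 15 across but in {5,6,7,8} for the 22 down — contradiction. If R2C1 = 8: that forces R2C2 = 7, after which R3C1 would have to be in {3,4,5,7,8,9} for the 12 across but in {6} for the 21 down — contradiction. So R2C1 = 9.
R2C2 = 15 − 9 = 6 completes the 15 across.
R3C1 = 21 − 16 = 5 completes the 21 down.
R3C2 = 12 − 5 = 7 completes the 12 across.

7, 9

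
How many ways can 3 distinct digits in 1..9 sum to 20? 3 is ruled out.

3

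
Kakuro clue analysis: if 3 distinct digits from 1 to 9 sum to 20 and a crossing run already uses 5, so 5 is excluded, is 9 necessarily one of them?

Every partition of 20 into 3 distinct digits under that restriction includes 9: {3,8,9}, {4,7,9}.

Yes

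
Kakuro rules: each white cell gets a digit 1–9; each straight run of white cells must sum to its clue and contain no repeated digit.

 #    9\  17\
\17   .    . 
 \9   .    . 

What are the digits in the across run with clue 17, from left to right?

17 in 2 cells must be {8,9}.
The 17 across and the 9 down share only 8, so R1C1 = 8.
R1C2 = 17 − 8 = 9 completes the 17 across.
R2C1 = 9 − 8 = 1 completes the 9 down.
R2C2 = 9 − 1 = 8 completes the 9 across.

8 9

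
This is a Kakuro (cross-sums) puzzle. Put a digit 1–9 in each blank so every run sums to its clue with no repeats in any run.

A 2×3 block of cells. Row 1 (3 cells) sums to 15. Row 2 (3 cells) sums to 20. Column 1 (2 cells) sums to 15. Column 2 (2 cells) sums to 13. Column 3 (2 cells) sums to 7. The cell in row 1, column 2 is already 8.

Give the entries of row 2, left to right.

9 5 6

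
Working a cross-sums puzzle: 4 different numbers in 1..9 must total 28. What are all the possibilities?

{4,7,8,9}; {5,6,8,9}

4 distinct digits from 1–9 sum between 10 and 30.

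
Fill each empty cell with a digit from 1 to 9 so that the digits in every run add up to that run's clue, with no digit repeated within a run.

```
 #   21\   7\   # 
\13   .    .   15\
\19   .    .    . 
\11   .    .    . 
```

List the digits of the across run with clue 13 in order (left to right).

7 in 3 cells must be {1,2,4}.
Only 4 fits R1C2 under both its across sum 13 and down sum 7.
Given what's placed, R2C2 must be 2 to fit the 19 across and 7 down.
R3C2 = 7 − 6 = 1 completes the 7 down.
R1C1 = 13 − 4 = 9 completes the 13 across.

9, 4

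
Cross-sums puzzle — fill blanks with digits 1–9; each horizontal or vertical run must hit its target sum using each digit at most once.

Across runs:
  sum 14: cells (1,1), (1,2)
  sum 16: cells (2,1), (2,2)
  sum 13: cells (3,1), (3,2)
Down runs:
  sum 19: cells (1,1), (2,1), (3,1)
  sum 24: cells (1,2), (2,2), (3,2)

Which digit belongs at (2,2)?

7

16 in 2 cells must be {7,9}; 24 in 3 cells must be {7,8,9}.
Nothing is forced directly, so branch on (1,2), whose candidates are 8 or 9. If (1,2) = 9: that forces (1,1) = 5, after which (2,1) would have to be in {7,9} for the 16 across but in {6,8} for the 19 down — contradiction. So (1,2) = 8.
(1,1) = 14 − 8 = 6 completes the 14 across.
Given what's placed, (2,1) must be 9 to fit the 16 across and 19 down.
(2,2) = 16 − 9 = 7 completes the 16 across.
(3,1) = 19 − 15 = 4 completes the 19 down.
(3,2) = 13 − 4 = 9 completes the 13 across.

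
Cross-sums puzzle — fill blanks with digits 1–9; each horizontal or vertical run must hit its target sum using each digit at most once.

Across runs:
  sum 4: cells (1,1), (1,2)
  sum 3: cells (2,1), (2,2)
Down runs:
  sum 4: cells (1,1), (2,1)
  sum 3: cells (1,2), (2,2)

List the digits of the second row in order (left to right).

4 in 2 cells must be {1,3}; 3 in 2 cells must be {1,2}.
The 4 across and the 3 down share only 1, so (1,2) = 1.
The 3 across and the 4 down share only 1, so (2,1) = 1.
(2,2) = 3 − 1 = 2 completes the 3 across.
(1,1) = 4 − 1 = 3 completes the 4 across.

1 2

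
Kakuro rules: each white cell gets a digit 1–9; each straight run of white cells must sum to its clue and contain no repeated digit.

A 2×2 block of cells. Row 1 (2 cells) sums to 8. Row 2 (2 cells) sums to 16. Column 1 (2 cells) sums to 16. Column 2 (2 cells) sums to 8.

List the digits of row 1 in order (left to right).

7, 1

16 in 2 cells must be {7,9}.
The 8 across and the 16 down share only 7, so (1,1) = 7.
(1,2) = 8 − 7 = 1 completes the 8 across.
(2,1) = 16 − 7 = 9 completes the 16 down.
(2,2) = 16 − 9 = 7 completes the 16 across.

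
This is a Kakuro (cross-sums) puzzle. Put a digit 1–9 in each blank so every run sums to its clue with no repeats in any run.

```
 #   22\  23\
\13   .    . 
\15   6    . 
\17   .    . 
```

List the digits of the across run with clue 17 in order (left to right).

17 in 2 cells must be {8,9}; 23 in 3 cells must be {6,8,9}.
R2C2 = 15 − 6 = 9 completes the 15 across.
Given what's placed, R3C1 must be 9 to fit the 17 across and 22 down.
R3C2 = 17 − 9 = 8 completes the 17 across.
R1C1 = 22 − 15 = 7 completes the 22 down.
R1C2 = 13 − 7 = 6 completes the 13 across.

9, 8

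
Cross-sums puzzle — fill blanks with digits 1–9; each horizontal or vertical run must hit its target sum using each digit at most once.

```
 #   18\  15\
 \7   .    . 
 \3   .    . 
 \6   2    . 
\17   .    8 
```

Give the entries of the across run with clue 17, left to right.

3 in 2 cells must be {1,2}; 17 in 2 cells must be {8,9}.
R2C1 = 1: the only remaining digit allowed by both the 3 across and the 18 down.
R2C2 = 3 − 1 = 2 completes the 3 across.
R3C2 = 6 − 2 = 4 completes the 6 across.
R4C1 = 17 − 8 = 9 completes the 17 across.
R1C1 = 18 − 12 = 6 completes the 18 down.
R1C2 = 7 − 6 = 1 completes the 7 across.

9 8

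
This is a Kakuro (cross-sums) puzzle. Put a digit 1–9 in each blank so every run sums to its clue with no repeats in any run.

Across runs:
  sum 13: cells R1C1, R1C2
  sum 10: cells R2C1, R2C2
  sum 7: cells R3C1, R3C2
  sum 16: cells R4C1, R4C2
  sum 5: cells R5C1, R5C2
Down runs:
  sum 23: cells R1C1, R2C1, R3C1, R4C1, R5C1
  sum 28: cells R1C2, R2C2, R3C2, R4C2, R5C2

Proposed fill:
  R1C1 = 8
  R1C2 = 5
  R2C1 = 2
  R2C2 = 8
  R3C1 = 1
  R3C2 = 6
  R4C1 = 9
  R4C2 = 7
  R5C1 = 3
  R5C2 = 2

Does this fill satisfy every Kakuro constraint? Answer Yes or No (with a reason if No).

Across: 8+5=13; 2+8=10; 1+6=7; 9+7=16; 3+2=5. Down: 8+2+1+9+3=23; 5+8+6+7+2=28. No digit repeats within any run.

Yes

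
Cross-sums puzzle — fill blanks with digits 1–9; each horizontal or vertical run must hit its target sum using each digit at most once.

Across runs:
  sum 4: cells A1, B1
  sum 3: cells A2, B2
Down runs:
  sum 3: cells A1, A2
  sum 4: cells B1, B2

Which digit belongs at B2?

1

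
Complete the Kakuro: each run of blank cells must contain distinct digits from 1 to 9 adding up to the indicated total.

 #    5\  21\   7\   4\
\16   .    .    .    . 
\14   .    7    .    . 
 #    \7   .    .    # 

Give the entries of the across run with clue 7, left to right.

7 in 3 cells must be {1,2,4}; 4 in 2 cells must be {1,3}.
Given what's placed, R2C4 must be 1 to fit the 14 across and 4 down.
R1C4 = 4 − 1 = 3 completes the 4 down.
Nothing is forced directly, so branch on R2C1, whose candidates are 2 or 4. If R2C1 = 2: then R1C1 would have to be in {1,2,4,5,6,7,8} for the 16 across but in {3} for the 5 down — contradiction. So R2C1 = 4.
R1C1 = 5 − 4 = 1 completes the 5 down.
Given what's placed, R1C3 must be 4 to fit the 16 across and 7 down.
R2C3 = 14 − 12 = 2 completes the 14 across.
R3C3 = 7 − 6 = 1 completes the 7 down.
R1C2 = 16 − 8 = 8 completes the 16 across.
R3C2 = 7 − 1 = 6 completes the 7 across.

6 1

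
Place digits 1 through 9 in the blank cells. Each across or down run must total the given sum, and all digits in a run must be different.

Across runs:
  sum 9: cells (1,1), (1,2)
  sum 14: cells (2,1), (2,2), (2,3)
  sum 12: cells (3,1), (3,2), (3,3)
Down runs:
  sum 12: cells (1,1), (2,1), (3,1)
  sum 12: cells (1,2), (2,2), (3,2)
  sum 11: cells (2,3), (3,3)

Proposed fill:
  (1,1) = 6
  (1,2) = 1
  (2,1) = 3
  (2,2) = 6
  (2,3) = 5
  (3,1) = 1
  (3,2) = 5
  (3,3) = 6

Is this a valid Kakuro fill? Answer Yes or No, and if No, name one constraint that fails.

No — the across run (1,1)–(1,2) sums to 7, not 9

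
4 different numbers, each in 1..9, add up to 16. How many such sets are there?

4 distinct digits from 1–9 sum between 10 and 30.

8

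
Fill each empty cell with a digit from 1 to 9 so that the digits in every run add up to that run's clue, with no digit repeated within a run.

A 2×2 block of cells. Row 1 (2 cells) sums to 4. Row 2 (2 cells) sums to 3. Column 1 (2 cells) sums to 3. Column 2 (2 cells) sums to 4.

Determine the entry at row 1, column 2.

3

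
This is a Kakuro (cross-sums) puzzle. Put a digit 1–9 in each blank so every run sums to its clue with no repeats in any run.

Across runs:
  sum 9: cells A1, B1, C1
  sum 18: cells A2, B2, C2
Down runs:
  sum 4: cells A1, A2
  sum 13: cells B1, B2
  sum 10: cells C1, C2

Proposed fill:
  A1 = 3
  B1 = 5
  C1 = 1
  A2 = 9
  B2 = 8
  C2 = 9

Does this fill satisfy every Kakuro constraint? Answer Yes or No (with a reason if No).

No — the down run A1–A2 sums to 12, not 4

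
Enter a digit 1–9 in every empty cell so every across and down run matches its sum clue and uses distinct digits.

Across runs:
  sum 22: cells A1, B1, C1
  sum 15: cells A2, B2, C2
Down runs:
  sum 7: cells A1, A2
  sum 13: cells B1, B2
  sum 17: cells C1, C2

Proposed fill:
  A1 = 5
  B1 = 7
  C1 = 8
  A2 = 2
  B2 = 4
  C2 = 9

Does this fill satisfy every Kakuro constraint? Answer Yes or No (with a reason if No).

No — the down run B1–B2 sums to 11, not 13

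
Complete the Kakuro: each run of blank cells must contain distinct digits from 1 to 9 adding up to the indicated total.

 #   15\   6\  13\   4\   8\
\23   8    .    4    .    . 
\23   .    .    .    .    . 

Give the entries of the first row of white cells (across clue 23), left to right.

8 2 4 3 6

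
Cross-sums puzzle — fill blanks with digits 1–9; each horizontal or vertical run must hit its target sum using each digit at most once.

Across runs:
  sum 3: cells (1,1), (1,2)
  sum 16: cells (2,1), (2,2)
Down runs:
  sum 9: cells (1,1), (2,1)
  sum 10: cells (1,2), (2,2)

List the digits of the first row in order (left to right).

3 in 2 cells must be {1,2}; 16 in 2 cells must be {7,9}.
The 16 across and the 9 down share only 7, so (2,1) = 7.
(2,2) = 16 − 7 = 9 completes the 16 across.
(1,1) = 9 − 7 = 2 completes the 9 down.
(1,2) = 3 − 2 = 1 completes the 3 across.

2 1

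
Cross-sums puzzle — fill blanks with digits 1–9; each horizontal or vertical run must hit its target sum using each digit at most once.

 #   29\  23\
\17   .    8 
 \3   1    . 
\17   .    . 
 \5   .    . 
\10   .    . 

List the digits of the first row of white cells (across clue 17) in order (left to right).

9 8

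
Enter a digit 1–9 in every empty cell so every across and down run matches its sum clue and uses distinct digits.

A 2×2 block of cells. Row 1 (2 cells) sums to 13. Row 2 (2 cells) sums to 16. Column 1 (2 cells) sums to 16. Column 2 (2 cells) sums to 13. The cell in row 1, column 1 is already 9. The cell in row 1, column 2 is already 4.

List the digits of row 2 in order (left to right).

7, 9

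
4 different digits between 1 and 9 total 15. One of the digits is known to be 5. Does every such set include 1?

Every partition of 15 into 4 distinct digits under that restriction includes 1: {1,2,5,7}, {1,3,5,6}.

Yes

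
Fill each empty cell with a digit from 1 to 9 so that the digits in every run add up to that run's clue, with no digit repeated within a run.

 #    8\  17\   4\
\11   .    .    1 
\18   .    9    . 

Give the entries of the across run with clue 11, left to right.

17 in 2 cells must be {8,9}; 4 in 2 cells must be {1,3}.
R1C2 = 17 − 9 = 8 completes the 17 down.
R2C3 = 4 − 1 = 3 completes the 4 down.
R1C1 = 11 − 9 = 2 completes the 11 across.
R2C1 = 18 − 12 = 6 completes the 18 across.

2 8 1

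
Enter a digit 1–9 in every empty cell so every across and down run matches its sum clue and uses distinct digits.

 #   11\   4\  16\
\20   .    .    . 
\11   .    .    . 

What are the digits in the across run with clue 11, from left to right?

3 1 7

4 in 2 cells must be {1,3}; 16 in 2 cells must be {7,9}.
The 20 across and the 4 down share only 3, so R1C2 = 3.
Given what's placed, R1C3 must be 9 to fit the 20 across and 16 down.
R2C2 = 4 − 3 = 1 completes the 4 down.
R2C3 = 16 − 9 = 7 completes the 16 down.
R1C1 = 20 − 12 = 8 completes the 20 across.
R2C1 = 11 − 8 = 3 completes the 11 across.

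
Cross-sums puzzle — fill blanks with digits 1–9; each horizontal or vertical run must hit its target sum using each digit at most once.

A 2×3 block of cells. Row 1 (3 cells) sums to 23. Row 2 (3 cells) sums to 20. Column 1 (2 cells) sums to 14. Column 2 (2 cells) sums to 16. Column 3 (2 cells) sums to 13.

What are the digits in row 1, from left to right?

23 in 3 cells must be {6,8,9}; 16 in 2 cells must be {7,9}.
The 23 across and the 16 down share only 9, so (1,2) = 9.
(2,2) = 16 − 9 = 7 completes the 16 down.
Nothing is forced directly, so branch on (1,1), whose candidates are 6 or 8. If (1,1) = 8: that forces (1,3) = 6, after which (2,1) would have to be in {4,5,8,9} for the 20 across but in {6} for the 14 down — contradiction. So (1,1) = 6.
(1,3) = 23 − 15 = 8 completes the 23 across.
(2,1) = 14 − 6 = 8 completes the 14 down.
(2,3) = 20 − 15 = 5 completes the 20 across.

6 9 8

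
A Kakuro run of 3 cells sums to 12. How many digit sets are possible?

7

3 distinct digits from 1–9 sum between 6 and 24.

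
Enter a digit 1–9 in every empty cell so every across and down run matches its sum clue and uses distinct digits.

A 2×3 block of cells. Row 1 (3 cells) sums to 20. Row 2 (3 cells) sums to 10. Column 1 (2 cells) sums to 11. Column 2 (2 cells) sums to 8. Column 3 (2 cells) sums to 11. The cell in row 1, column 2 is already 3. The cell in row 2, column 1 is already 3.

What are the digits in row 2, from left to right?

(1,1) = 11 − 3 = 8 completes the 11 down.
(1,3) = 20 − 11 = 9 completes the 20 across.
(2,2) = 8 − 3 = 5 completes the 8 down.
(2,3) = 10 − 8 = 2 completes the 10 across.

3 5 2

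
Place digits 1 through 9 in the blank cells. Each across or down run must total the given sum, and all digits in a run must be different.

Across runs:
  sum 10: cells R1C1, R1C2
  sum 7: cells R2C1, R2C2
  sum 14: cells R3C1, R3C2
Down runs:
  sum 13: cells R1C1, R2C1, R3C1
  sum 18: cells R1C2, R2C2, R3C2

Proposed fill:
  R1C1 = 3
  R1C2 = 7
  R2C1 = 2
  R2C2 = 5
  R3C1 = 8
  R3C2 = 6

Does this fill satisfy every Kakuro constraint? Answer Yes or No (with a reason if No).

Across: 3+7=10; 2+5=7; 8+6=14. Down: 3+2+8=13; 7+5+6=18. No digit repeats within any run.

Yes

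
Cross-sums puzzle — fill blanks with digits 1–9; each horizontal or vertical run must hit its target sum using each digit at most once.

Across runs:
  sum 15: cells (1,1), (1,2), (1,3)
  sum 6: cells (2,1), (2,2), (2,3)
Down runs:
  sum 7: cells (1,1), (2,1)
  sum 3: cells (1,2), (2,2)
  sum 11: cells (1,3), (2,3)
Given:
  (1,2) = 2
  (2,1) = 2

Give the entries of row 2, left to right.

6 in 3 cells must be {1,2,3}; 3 in 2 cells must be {1,2}.
(1,1) = 7 − 2 = 5 completes the 7 down.
(1,3) = 15 − 7 = 8 completes the 15 across.
(2,2) = 3 − 2 = 1 completes the 3 down.
(2,3) = 6 − 3 = 3 completes the 6 across.

2 1 3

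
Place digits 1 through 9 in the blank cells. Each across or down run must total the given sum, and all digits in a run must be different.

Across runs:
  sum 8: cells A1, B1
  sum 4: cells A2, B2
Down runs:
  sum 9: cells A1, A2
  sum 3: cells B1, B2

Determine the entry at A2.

4 in 2 cells must be {1,3}; 3 in 2 cells must be {1,2}.
The 4 across and the 3 down share only 1, so B2 = 1.
B1 = 3 − 1 = 2 completes the 3 down.
A2 = 4 − 1 = 3 completes the 4 across.
A1 = 8 − 2 = 6 completes the 8 across.

3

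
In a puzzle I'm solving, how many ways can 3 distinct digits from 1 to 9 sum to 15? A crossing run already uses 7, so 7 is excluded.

3 distinct digits from 1–9 sum between 6 and 24.
Dropping sets that contain 7.
Enumerating: {1,5,9}, {1,6,8}, {2,4,9}, {2,5,8}, {3,4,8}, {4,5,6}.

6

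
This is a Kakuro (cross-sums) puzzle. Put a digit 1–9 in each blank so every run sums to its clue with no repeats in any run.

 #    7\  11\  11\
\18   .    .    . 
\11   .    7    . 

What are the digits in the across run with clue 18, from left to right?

R1C2 = 11 − 7 = 4 completes the 11 down.
R2C3 = 3: the only remaining digit allowed by both the 11 across and the 11 down.
R1C3 = 11 − 3 = 8 completes the 11 down.
R2C1 = 11 − 10 = 1 completes the 11 across.
R1C1 = 18 − 12 = 6 completes the 18 across.

6, 4, 8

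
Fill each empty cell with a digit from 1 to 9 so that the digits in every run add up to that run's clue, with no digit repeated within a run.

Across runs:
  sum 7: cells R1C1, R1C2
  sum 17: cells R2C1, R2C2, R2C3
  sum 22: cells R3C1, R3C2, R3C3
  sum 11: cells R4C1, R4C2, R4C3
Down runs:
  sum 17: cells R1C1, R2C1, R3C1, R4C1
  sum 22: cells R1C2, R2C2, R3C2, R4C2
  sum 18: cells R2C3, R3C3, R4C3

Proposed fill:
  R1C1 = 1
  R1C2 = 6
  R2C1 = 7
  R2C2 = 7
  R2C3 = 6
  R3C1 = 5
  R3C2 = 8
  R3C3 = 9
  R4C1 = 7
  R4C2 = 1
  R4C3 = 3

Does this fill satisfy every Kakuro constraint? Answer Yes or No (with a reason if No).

No — the across run R2C1–R2C3 sums to 20, not 17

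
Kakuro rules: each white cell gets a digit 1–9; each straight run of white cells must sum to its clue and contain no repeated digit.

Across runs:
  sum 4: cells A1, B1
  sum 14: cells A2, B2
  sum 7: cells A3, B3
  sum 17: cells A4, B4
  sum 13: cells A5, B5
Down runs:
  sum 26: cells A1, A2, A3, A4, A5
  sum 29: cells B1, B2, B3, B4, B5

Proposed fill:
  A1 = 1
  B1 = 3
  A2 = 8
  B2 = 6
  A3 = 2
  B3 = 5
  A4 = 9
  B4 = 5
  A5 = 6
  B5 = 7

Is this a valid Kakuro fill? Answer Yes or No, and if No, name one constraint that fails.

No — the across run A4–B4 sums to 14, not 17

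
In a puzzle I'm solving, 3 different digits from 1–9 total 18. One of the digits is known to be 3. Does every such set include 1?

Counterexample: {3,6,9} sums to 18 under that restriction without using 1.

No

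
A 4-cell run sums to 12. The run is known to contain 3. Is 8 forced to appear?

The only way to make 12 from 4 distinct digits under that restriction is {1,2,3,6}, which does not contain 8.

No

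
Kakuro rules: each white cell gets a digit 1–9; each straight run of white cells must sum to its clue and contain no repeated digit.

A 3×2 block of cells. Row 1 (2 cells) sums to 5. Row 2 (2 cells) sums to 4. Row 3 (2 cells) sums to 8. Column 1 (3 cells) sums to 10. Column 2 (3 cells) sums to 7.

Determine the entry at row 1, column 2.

4

4 in 2 cells must be {1,3}; 7 in 3 cells must be {1,2,4}.
The 4 across and the 7 down share only 1, so (2,2) = 1.
Given what's placed, (3,2) must be 2 to fit the 8 across and 7 down.
(1,2) = 7 − 3 = 4 completes the 7 down.
(2,1) = 4 − 1 = 3 completes the 4 across.
(3,1) = 8 − 2 = 6 completes the 8 across.
(1,1) = 5 − 4 = 1 completes the 5 across.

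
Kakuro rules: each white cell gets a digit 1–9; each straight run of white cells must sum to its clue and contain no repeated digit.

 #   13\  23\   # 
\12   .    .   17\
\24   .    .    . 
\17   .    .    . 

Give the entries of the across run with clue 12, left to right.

4, 8

24 in 3 cells must be {7,8,9}; 23 in 3 cells must be {6,8,9}; 17 in 2 cells must be {8,9}.
Nothing is forced directly, so branch on R1C2, whose candidates are 8 or 9. If R1C2 = 9: that forces R1C1 = 3, R2C2 = 8, R2C3 = 9, R3C2 = 6, R3C3 = 8, after which R2C1 would have to be in {7} for the 24 across but in {1,2,4,6,8,9} for the 13 down — contradiction. So R1C2 = 8.
R1C1 = 12 − 8 = 4 completes the 12 across.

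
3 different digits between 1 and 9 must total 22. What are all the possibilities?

{5,8,9}; {6,7,9}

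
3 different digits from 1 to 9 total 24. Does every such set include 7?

Yes

The only way to make 24 from 3 distinct digits is {7,8,9}, which contains 7.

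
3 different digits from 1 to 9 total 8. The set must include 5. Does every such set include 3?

No

The only way to make 8 from 3 distinct digits under that restriction is {1,2,5}, which does not contain 3.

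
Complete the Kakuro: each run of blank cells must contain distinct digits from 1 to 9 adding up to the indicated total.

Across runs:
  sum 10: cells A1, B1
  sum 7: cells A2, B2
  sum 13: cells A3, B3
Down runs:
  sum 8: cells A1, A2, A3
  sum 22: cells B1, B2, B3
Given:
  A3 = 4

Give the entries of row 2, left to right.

B3 = 13 − 4 = 9 completes the 13 across.
No cell is forced outright now. A1 can only be 1 or 3 (the digits allowed by both its 10 across and its 8 down). If A1 = 1: then B1 would have to be in {9} for the 10 across but in {5,6,7,8} for the 22 down — contradiction. So A1 = 3.
B1 = 10 − 3 = 7 completes the 10 across.
A2 = 8 − 7 = 1 completes the 8 down.
B2 = 7 − 1 = 6 completes the 7 across.

1 6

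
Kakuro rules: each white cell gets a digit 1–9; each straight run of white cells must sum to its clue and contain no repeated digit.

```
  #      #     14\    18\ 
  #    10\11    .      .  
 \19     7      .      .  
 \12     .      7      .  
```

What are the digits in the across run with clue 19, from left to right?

R3C1 = 10 − 7 = 3 completes the 10 down.
R3C3 = 12 − 10 = 2 completes the 12 across.
Given what's placed, R2C3 must be 9 to fit the 19 across and 18 down.
R1C3 = 18 − 11 = 7 completes the 18 down.
R2C2 = 19 − 16 = 3 completes the 19 across.
R1C2 = 11 − 7 = 4 completes the 11 across.

7 3 9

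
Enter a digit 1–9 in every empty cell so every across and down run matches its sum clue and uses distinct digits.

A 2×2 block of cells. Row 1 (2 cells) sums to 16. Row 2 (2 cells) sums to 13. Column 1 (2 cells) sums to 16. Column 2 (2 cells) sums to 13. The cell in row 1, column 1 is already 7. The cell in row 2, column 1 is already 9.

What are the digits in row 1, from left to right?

16 in 2 cells must be {7,9}.
(1,2) = 16 − 7 = 9 completes the 16 across.
(2,2) = 13 − 9 = 4 completes the 13 across.

7 9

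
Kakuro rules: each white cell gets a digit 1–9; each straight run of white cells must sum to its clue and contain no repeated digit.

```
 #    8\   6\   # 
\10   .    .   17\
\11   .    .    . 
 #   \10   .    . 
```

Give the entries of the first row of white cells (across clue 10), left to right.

6 in 3 cells must be {1,2,3}; 17 in 2 cells must be {8,9}.
The 11 across and the 17 down share only 8, so R2C3 = 8.
R3C3 = 17 − 8 = 9 completes the 17 down.
R3C2 = 10 − 9 = 1 completes the 10 across.
R2C2 = 2: the only remaining digit allowed by both the 11 across and the 6 down.
R1C2 = 6 − 3 = 3 completes the 6 down.
R2C1 = 11 − 10 = 1 completes the 11 across.
R1C1 = 10 − 3 = 7 completes the 10 across.

7, 3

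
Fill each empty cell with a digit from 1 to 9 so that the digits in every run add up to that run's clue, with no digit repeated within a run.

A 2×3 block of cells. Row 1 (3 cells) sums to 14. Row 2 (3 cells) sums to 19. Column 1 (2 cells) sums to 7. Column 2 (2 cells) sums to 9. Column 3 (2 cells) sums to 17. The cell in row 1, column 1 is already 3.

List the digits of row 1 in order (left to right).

17 in 2 cells must be {8,9}.
(1,3) = 9: the only remaining digit allowed by both the 14 across and the 17 down.
(2,1) = 7 − 3 = 4 completes the 7 down.
(2,3) = 17 − 9 = 8 completes the 17 down.
(1,2) = 14 − 12 = 2 completes the 14 across.
(2,2) = 19 − 12 = 7 completes the 19 across.

3, 2, 9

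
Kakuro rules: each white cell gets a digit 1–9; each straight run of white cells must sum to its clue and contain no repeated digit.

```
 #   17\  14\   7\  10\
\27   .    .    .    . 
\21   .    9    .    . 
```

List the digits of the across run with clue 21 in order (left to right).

8 9 1 3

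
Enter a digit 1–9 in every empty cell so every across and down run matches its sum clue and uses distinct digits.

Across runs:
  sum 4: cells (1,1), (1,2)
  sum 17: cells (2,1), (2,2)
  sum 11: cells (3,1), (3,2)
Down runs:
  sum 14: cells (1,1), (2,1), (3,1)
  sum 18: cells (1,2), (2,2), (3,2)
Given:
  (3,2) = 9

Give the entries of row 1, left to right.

4 in 2 cells must be {1,3}; 17 in 2 cells must be {8,9}.
(2,2) = 8: the only remaining digit allowed by both the 17 across and the 18 down.
(3,1) = 11 − 9 = 2 completes the 11 across.
(1,1) = 3: the only remaining digit allowed by both the 4 across and the 14 down.
(1,2) = 4 − 3 = 1 completes the 4 across.
(2,1) = 17 − 8 = 9 completes the 17 across.

3 1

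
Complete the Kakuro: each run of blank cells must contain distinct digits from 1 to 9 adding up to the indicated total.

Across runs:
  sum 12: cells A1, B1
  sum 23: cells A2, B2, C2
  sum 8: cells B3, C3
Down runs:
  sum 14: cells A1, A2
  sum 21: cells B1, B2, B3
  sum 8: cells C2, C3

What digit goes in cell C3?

2

23 in 3 cells must be {6,8,9}.
The 23 across and the 8 down share only 6, so C2 = 6.
C3 = 8 − 6 = 2 completes the 8 down.
B3 = 8 − 2 = 6 completes the 8 across.
B2 = 8: the only remaining digit allowed by both the 23 across and the 21 down.
B1 = 21 − 14 = 7 completes the 21 down.
A2 = 23 − 14 = 9 completes the 23 across.
A1 = 12 − 7 = 5 completes the 12 across.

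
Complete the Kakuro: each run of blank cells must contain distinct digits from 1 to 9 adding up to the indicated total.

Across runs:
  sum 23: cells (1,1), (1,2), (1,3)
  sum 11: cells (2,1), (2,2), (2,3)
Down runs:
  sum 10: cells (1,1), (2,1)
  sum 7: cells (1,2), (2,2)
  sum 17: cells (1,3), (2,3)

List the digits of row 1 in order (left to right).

8, 6, 9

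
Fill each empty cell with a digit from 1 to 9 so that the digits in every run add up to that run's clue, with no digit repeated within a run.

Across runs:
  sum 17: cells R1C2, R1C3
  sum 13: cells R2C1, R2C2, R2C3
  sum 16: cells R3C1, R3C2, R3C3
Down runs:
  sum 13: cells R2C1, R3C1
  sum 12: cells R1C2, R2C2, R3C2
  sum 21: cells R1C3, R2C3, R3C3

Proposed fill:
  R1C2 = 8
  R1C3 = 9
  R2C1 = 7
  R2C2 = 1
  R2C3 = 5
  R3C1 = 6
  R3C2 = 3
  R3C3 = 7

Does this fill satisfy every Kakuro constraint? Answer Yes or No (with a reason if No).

Yes

Across: 8+9=17; 7+1+5=13; 6+3+7=16. Down: 7+6=13; 8+1+3=12; 9+5+7=21. No digit repeats within any run.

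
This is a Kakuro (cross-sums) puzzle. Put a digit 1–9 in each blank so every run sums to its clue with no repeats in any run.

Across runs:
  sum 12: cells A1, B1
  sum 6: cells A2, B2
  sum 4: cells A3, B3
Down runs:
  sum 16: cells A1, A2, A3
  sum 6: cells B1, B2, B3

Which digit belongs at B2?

2

4 in 2 cells must be {1,3}; 6 in 3 cells must be {1,2,3}.
The 12 across and the 6 down share only 3, so B1 = 3.
Given what's placed, B3 must be 1 to fit the 4 across and 6 down.
A1 = 12 − 3 = 9 completes the 12 across.
B2 = 6 − 4 = 2 completes the 6 down.
A3 = 4 − 1 = 3 completes the 4 across.
A2 = 6 − 2 = 4 completes the 6 across.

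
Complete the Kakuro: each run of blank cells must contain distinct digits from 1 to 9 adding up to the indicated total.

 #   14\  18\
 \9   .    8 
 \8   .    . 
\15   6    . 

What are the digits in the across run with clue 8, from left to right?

7 1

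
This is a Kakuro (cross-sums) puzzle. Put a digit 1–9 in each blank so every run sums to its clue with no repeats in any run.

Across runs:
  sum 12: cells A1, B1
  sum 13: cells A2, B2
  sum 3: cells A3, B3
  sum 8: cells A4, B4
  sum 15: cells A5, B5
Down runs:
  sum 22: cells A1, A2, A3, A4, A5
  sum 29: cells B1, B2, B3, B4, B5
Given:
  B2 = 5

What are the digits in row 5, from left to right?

6 9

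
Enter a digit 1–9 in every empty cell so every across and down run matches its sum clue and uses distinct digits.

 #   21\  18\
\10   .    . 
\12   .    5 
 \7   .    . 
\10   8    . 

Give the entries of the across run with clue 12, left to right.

R2C1 = 12 − 5 = 7 completes the 12 across.
R4C2 = 10 − 8 = 2 completes the 10 across.
No cell is forced outright now. R3C2 can only be 3 or 4 (the digits allowed by both its 7 across and its 18 down). If R3C2 = 4: that forces R1C2 = 7, after which R3C1 would have to be in {3} for the 7 across but in {1,2,4,5} for the 21 down — contradiction. So R3C2 = 3.
R1C2 = 18 − 10 = 8 completes the 18 down.
R3C1 = 7 − 3 = 4 completes the 7 across.
R1C1 = 10 − 8 = 2 completes the 10 across.

7 5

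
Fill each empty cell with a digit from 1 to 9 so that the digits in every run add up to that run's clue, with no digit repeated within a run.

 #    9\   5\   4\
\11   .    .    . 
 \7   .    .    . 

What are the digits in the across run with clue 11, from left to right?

7, 1, 3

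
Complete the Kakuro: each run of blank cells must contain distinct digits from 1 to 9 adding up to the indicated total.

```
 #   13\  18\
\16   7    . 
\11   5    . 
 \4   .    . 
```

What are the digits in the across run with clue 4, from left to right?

1, 3

16 in 2 cells must be {7,9}; 4 in 2 cells must be {1,3}.
R1C2 = 16 − 7 = 9 completes the 16 across.
R2C2 = 11 − 5 = 6 completes the 11 across.
R3C1 = 13 − 12 = 1 completes the 13 down.
R3C2 = 4 − 1 = 3 completes the 4 across.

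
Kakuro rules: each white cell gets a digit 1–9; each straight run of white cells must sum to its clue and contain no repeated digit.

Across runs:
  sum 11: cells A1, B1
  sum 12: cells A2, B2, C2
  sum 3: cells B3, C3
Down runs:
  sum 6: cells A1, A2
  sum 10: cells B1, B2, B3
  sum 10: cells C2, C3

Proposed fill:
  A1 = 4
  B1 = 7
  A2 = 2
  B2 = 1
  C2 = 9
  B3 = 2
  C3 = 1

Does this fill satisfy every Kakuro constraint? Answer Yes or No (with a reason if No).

Across: 4+7=11; 2+1+9=12; 2+1=3. Down: 4+2=6; 7+1+2=10; 9+1=10. No digit repeats within any run.

Yes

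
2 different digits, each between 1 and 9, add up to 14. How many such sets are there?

2

2 distinct digits from 1–9 sum between 3 and 17.
Enumerating: {5,9}, {6,8}.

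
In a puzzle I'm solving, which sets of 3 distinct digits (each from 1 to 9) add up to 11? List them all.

{1,2,8}; {1,3,7}; {1,4,6}; {2,3,6}; {2,4,5}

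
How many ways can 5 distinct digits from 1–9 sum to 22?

9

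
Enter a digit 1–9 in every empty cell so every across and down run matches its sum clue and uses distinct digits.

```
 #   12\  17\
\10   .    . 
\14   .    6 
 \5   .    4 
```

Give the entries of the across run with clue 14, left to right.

8 6

R1C2 = 17 − 10 = 7 completes the 17 down.
R2C1 = 14 − 6 = 8 completes the 14 across.
R3C1 = 5 − 4 = 1 completes the 5 across.
R1C1 = 10 − 7 = 3 completes the 10 across.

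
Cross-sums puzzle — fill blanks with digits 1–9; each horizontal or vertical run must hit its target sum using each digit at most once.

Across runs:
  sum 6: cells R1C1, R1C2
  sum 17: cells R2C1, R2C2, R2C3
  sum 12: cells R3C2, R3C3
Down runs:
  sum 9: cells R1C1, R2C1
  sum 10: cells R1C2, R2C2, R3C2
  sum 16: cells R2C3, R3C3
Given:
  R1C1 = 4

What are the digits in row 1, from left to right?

4 2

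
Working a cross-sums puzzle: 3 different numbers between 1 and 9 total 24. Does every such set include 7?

Yes

The only way to make 24 from 3 distinct digits is {7,8,9}, which contains 7.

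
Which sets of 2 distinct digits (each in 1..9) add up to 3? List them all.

{1,2}

2 distinct digits from 1–9 sum between 3 and 17.
Only one set works: {1,2}.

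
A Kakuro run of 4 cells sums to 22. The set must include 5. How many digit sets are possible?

5

4 distinct digits from 1–9 sum between 10 and 30.
Keeping only sets containing 5.
Enumerating: {1,5,7,9}, {2,5,6,9}, {2,5,7,8}, {3,5,6,8}, {4,5,6,7}.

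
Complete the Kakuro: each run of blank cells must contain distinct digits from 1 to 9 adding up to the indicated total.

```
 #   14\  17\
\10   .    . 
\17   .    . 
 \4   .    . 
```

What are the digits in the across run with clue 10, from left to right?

4 6

17 in 2 cells must be {8,9}; 4 in 2 cells must be {1,3}.
Nothing is forced directly, so branch on R3C1, whose candidates are 1 or 3. If R3C1 = 3: that forces R2C1 = 9, R2C2 = 8, after which R3C2 would have to be in {1} for the 4 across but in {2,3,4,5,6,7} for the 17 down — contradiction. So R3C1 = 1.
R3C2 = 4 − 1 = 3 completes the 4 across.
Nothing is forced directly, so branch on R2C1, whose candidates are 8 or 9. If R2C1 = 8: then R1C1 would have to be in {1,2,3,4,6,7,8,9} for the 10 across but in {5} for the 14 down — contradiction. So R2C1 = 9.
R1C1 = 14 − 10 = 4 completes the 14 down.
R1C2 = 10 − 4 = 6 completes the 10 across.
R2C2 = 17 − 9 = 8 completes the 17 across.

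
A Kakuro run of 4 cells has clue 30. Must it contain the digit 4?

No

The only way to make 30 from 4 distinct digits is {6,7,8,9}, which does not contain 4.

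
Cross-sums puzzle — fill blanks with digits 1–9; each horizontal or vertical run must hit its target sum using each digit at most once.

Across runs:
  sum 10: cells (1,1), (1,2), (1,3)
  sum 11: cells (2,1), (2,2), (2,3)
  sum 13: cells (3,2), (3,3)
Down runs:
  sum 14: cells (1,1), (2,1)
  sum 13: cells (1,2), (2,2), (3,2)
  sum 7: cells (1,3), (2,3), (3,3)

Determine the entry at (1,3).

7 in 3 cells must be {1,2,4}.
Only 4 fits (3,3) under both its across sum 13 and down sum 7.
(3,2) = 13 − 4 = 9 completes the 13 across.
Nothing is forced directly, so branch on (1,1), whose candidates are 5 or 6. If (1,1) = 5: then (2,1) would have to be in {1,2,3,4,5,6,7,8} for the 11 across but in {9} for the 14 down — contradiction. So (1,1) = 6.
(1,3) = 1: the only remaining digit allowed by both the 10 across and the 7 down.

1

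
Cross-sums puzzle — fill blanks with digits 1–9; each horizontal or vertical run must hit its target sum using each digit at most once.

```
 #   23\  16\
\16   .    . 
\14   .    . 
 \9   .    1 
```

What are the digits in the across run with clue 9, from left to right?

16 in 2 cells must be {7,9}; 23 in 3 cells must be {6,8,9}.
Intersecting the 16 across with the 23 down forces R1C1 = 9.
R1C2 = 16 − 9 = 7 completes the 16 across.
R2C2 = 16 − 8 = 8 completes the 16 down.
R3C1 = 9 − 1 = 8 completes the 9 across.
R2C1 = 14 − 8 = 6 completes the 14 across.

8 1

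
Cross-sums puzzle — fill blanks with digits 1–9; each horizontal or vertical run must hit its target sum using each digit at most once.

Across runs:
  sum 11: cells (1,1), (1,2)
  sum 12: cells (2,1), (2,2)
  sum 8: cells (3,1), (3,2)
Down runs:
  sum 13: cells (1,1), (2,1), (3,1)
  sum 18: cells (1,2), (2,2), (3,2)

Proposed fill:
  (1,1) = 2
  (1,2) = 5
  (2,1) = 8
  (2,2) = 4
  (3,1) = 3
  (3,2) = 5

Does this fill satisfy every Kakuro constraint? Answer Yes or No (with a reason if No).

No — the across run (1,1)–(1,2) sums to 7, not 11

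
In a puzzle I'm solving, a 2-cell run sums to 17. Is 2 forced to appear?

No

The only way to make 17 from 2 distinct digits is {8,9}, which does not contain 2.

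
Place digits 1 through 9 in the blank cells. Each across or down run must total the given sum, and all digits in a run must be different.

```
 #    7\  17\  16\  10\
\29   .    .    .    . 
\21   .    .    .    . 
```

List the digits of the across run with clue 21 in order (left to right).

2 9 7 3

29 in 4 cells must be {5,7,8,9}; 17 in 2 cells must be {8,9}; 16 in 2 cells must be {7,9}.
Only 5 fits R1C1 under both its across sum 29 and down sum 7.
R2C1 = 7 − 5 = 2 completes the 7 down.
Nothing is forced directly, so branch on R1C3, whose candidates are 7 or 9. If R1C3 = 7: that forces R2C3 = 9, after which R2C2 would have to be in {3,4,6,7} for the 21 across but in {8,9} for the 17 down — contradiction. So R1C3 = 9.
R1C2 = 8: the only remaining digit allowed by both the 29 across and the 17 down.
R1C4 = 29 − 22 = 7 completes the 29 across.
R2C2 = 17 − 8 = 9 completes the 17 down.
R2C3 = 16 − 9 = 7 completes the 16 down.
R2C4 = 21 − 18 = 3 completes the 21 across.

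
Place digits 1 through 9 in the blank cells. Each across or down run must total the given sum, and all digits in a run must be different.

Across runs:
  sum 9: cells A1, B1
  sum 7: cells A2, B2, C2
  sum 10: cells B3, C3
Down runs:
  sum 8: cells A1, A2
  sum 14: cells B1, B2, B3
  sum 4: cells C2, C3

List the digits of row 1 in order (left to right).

6 3

7 in 3 cells must be {1,2,4}; 4 in 2 cells must be {1,3}.
The 7 across and the 4 down share only 1, so C2 = 1.
C3 = 4 − 1 = 3 completes the 4 down.
A2 = 2: the only remaining digit allowed by both the 7 across and the 8 down.
B2 = 7 − 3 = 4 completes the 7 across.
B3 = 10 − 3 = 7 completes the 10 across.
A1 = 8 − 2 = 6 completes the 8 down.
B1 = 9 − 6 = 3 completes the 9 across.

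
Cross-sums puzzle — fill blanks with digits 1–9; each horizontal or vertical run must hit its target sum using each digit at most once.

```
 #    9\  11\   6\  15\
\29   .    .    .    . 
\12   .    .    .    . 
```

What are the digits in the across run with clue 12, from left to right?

2, 3, 1, 6

29 in 4 cells must be {5,7,8,9}.
Only 5 fits R1C3 under both its across sum 29 and down sum 6.
R2C3 = 6 − 5 = 1 completes the 6 down.
Given what's placed, R2C4 must be 6 to fit the 12 across and 15 down.
R1C4 = 15 − 6 = 9 completes the 15 down.
No cell is forced outright now. R2C1 can only be 2 or 3 (the digits allowed by both its 12 across and its 9 down). If R2C1 = 3: then R1C1 would have to be in {7,8} for the 29 across but in {6} for the 9 down — contradiction. So R2C1 = 2.
R1C1 = 9 − 2 = 7 completes the 9 down.
R1C2 = 29 − 21 = 8 completes the 29 across.
R2C2 = 12 − 9 = 3 completes the 12 across.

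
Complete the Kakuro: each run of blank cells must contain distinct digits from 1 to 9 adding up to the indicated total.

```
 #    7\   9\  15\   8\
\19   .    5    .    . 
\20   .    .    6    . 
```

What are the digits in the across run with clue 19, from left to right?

4 5 9 1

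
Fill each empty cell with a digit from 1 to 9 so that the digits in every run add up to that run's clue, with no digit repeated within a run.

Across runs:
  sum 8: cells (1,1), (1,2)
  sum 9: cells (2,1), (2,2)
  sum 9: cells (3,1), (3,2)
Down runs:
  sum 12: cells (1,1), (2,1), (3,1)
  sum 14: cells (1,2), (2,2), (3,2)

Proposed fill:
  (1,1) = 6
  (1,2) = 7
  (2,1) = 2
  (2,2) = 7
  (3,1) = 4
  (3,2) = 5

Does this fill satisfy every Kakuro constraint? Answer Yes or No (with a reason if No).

No — the across run (1,1)–(1,2) sums to 13, not 8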